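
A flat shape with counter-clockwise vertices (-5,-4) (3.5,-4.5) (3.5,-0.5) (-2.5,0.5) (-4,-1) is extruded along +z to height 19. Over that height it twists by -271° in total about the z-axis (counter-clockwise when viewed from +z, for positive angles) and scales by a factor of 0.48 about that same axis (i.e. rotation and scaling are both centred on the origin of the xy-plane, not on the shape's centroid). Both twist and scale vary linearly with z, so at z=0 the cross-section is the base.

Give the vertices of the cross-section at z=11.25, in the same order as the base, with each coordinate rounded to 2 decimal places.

t = z/height = 11.25/19 = 0.592105
s = 1 + (scale-1)·z/height = 1 + (0.48-1)·11.25/19 = 0.692105
θ = twist·z/height = -271°·11.25/19 = -160.4605° = -2.800565 rad
cos θ = -0.942411, sin θ = -0.334456 (intermediates below are computed at full precision and shown rounded to 5 d.p.)
v1: (-5,-4) → rotate → (3.37423,5.44193) → ×s → (2.33532,3.76639) → (2.34,3.77)
v2: (3.5,-4.5) → rotate → (-4.80349,3.07025) → ×s → (-3.32452,2.12494) → (-3.32,2.12)
v3: (3.5,-0.5) → rotate → (-3.46567,-0.69939) → ×s → (-2.39861,-0.48405) → (-2.40,-0.48)
v4: (-2.5,0.5) → rotate → (2.52326,0.36493) → ×s → (1.74636,0.25257) → (1.75,0.25)
v5: (-4,-1) → rotate → (3.43519,2.28024) → ×s → (2.37751,1.57816) → (2.38,1.58)

Cross-section at z=11.25: (2.34,3.77) (-3.32,2.12) (-2.40,-0.48) (1.75,0.25) (2.38,1.58)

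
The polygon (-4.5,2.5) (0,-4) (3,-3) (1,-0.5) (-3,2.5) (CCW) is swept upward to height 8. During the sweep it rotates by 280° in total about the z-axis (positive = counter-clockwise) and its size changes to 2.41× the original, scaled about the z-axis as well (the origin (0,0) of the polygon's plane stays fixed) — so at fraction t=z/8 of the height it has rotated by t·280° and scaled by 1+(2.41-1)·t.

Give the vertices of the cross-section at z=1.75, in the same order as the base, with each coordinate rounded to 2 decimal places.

Cross-section at z=1.75: (-5.70,-3.59) (4.59,-2.52) (5.33,1.55) (1.20,0.83) (-4.76,-1.87)

t = z/height = 1.75/8 = 0.21875
s = 1 + (scale-1)·z/height = 1 + (2.41-1)·1.75/8 = 1.308438
θ = twist·z/height = 280°·1.75/8 = 61.2500° = 1.069014 rad
cos θ = 0.480989, sin θ = 0.876727 (intermediates below are computed at full precision and shown rounded to 5 d.p.)
v1: (-4.5,2.5) → rotate → (-4.35627,-2.74280) → ×s → (-5.69990,-3.58878) → (-5.70,-3.59)
v2: (0,-4) → rotate → (3.50691,-1.92396) → ×s → (4.58857,-2.51737) → (4.59,-2.52)
v3: (3,-3) → rotate → (4.07315,1.18721) → ×s → (5.32946,1.55340) → (5.33,1.55)
v4: (1,-0.5) → rotate → (0.91935,0.63623) → ×s → (1.20291,0.83247) → (1.20,0.83)
v5: (-3,2.5) → rotate → (-3.63478,-1.42771) → ×s → (-4.75589,-1.86807) → (-4.76,-1.87)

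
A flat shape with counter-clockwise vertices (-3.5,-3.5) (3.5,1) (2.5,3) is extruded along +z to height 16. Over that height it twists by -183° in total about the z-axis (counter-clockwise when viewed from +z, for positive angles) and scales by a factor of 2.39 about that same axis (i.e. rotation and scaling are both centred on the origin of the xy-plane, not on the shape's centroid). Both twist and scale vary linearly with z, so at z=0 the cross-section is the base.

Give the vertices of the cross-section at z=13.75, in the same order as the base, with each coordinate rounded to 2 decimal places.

t = z/height = 13.75/16 = 0.859375
s = 1 + (scale-1)·z/height = 1 + (2.39-1)·13.75/16 = 2.194531
θ = twist·z/height = -183°·13.75/16 = -157.2656° = -2.744803 rad
cos θ = -0.922306, sin θ = -0.386459 (intermediates below are computed at full precision and shown rounded to 5 d.p.)
v1: (-3.5,-3.5) → rotate → (1.87546,4.58068) → ×s → (4.11576,10.05245) → (4.12,10.05)
v2: (3.5,1) → rotate → (-2.84161,-2.27491) → ×s → (-6.23601,-4.99237) → (-6.24,-4.99)
v3: (2.5,3) → rotate → (-1.14639,-3.73307) → ×s → (-2.51578,-8.19233) → (-2.52,-8.19)

Cross-section at z=13.75: (4.12,10.05) (-6.24,-4.99) (-2.52,-8.19)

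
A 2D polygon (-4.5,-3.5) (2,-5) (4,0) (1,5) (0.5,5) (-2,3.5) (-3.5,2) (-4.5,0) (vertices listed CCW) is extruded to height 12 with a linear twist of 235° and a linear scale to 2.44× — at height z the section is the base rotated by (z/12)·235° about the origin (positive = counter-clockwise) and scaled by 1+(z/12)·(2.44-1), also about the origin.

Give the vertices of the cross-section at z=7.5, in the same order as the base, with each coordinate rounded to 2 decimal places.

t = z/height = 7.5/12 = 0.625
s = 1 + (scale-1)·z/height = 1 + (2.44-1)·7.5/12 = 1.900000
θ = twist·z/height = 235°·7.5/12 = 146.8750° = 2.563452 rad
cos θ = -0.837480, sin θ = 0.546467 (intermediates below are computed at full precision and shown rounded to 5 d.p.)
v1: (-4.5,-3.5) → rotate → (5.68130,0.47208) → ×s → (10.79447,0.89695) → (10.79,0.90)
v2: (2,-5) → rotate → (1.05738,5.28034) → ×s → (2.00902,10.03264) → (2.01,10.03)
v3: (4,0) → rotate → (-3.34992,2.18587) → ×s → (-6.36485,4.15315) → (-6.36,4.15)
v4: (1,5) → rotate → (-3.56982,-3.64093) → ×s → (-6.78265,-6.91778) → (-6.78,-6.92)
v5: (0.5,5) → rotate → (-3.15108,-3.91417) → ×s → (-5.98705,-7.43692) → (-5.99,-7.44)
v6: (-2,3.5) → rotate → (-0.23768,-4.02412) → ×s → (-0.45158,-7.64582) → (-0.45,-7.65)
v7: (-3.5,2) → rotate → (1.83825,-3.58760) → ×s → (3.49267,-6.81643) → (3.49,-6.82)
v8: (-4.5,0) → rotate → (3.76866,-2.45910) → ×s → (7.16046,-4.67230) → (7.16,-4.67)

Cross-section at z=7.5: (10.79,0.90) (2.01,10.03) (-6.36,4.15) (-6.78,-6.92) (-5.99,-7.44) (-0.45,-7.65) (3.49,-6.82) (7.16,-4.67)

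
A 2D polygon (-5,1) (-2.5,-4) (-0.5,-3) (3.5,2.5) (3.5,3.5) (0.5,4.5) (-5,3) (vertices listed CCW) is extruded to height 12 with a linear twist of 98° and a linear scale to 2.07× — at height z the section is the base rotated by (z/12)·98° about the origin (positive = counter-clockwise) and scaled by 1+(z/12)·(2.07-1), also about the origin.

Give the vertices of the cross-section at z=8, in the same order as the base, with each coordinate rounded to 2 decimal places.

Cross-section at z=8: (-5.13,-7.07) (4.44,-6.75) (4.31,-2.92) (-1.39,7.24) (-2.95,7.95) (-6.65,4.00) (-8.25,-5.64)

t = z/height = 8/12 = 0.666667
s = 1 + (scale-1)·z/height = 1 + (2.07-1)·8/12 = 1.713333
θ = twist·z/height = 98°·8/12 = 65.3333° = 1.140282 rad
cos θ = 0.417338, sin θ = 0.908751 (intermediates below are computed at full precision and shown rounded to 5 d.p.)
v1: (-5,1) → rotate → (-2.99544,-4.12642) → ×s → (-5.13219,-7.06993) → (-5.13,-7.07)
v2: (-2.5,-4) → rotate → (2.59166,-3.94123) → ×s → (4.44037,-6.75264) → (4.44,-6.75)
v3: (-0.5,-3) → rotate → (2.51758,-1.70639) → ×s → (4.31346,-2.92362) → (4.31,-2.92)
v4: (3.5,2.5) → rotate → (-0.81119,4.22398) → ×s → (-1.38984,7.23708) → (-1.39,7.24)
v5: (3.5,3.5) → rotate → (-1.71994,4.64131) → ×s → (-2.94684,7.95212) → (-2.95,7.95)
v6: (0.5,4.5) → rotate → (-3.88071,2.33240) → ×s → (-6.64895,3.99618) → (-6.65,4.00)
v7: (-5,3) → rotate → (-4.81295,-3.29174) → ×s → (-8.24618,-5.63985) → (-8.25,-5.64)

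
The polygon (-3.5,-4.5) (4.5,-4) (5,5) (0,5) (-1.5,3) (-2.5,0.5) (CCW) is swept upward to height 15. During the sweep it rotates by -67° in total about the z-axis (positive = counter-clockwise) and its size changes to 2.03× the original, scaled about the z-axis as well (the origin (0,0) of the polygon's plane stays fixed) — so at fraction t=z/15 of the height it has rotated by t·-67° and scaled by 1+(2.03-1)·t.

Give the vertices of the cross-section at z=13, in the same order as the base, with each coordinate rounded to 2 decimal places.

Cross-section at z=13: (-10.73,1.12) (-1.92,-11.23) (13.04,-3.03) (8.03,5.01) (3.32,5.41) (-1.70,4.52)

t = z/height = 13/15 = 0.866667
s = 1 + (scale-1)·z/height = 1 + (2.03-1)·13/15 = 1.892667
θ = twist·z/height = -67°·13/15 = -58.0667° = -1.013455 rad
cos θ = 0.528932, sin θ = -0.848664 (intermediates below are computed at full precision and shown rounded to 5 d.p.)
v1: (-3.5,-4.5) → rotate → (-5.67025,0.59013) → ×s → (-10.73190,1.11692) → (-10.73,1.12)
v2: (4.5,-4) → rotate → (-1.01446,-5.93472) → ×s → (-1.92004,-11.23244) → (-1.92,-11.23)
v3: (5,5) → rotate → (6.88798,-1.59866) → ×s → (13.03665,-3.02573) → (13.04,-3.03)
v4: (0,5) → rotate → (4.24332,2.64466) → ×s → (8.03119,5.00546) → (8.03,5.01)
v5: (-1.5,3) → rotate → (1.75259,2.85979) → ×s → (3.31708,5.41263) → (3.32,5.41)
v6: (-2.5,0.5) → rotate → (-0.89800,2.38613) → ×s → (-1.69961,4.51614) → (-1.70,4.52)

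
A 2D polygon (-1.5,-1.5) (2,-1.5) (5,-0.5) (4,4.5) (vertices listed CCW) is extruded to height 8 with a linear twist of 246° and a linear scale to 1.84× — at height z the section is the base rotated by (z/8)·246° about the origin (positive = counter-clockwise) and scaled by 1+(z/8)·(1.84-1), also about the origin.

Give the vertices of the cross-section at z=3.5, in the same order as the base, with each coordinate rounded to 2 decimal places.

Cross-section at z=3.5: (2.58,-1.33) (1.13,3.23) (-1.42,6.72) (-7.52,3.35)

t = z/height = 3.5/8 = 0.4375
s = 1 + (scale-1)·z/height = 1 + (1.84-1)·3.5/8 = 1.367500
θ = twist·z/height = 246°·3.5/8 = 107.6250° = 1.878411 rad
cos θ = -0.302786, sin θ = 0.953059 (intermediates below are computed at full precision and shown rounded to 5 d.p.)
v1: (-1.5,-1.5) → rotate → (1.88377,-0.97541) → ×s → (2.57605,-1.33387) → (2.58,-1.33)
v2: (2,-1.5) → rotate → (0.82402,2.36030) → ×s → (1.12684,3.22770) → (1.13,3.23)
v3: (5,-0.5) → rotate → (-1.03740,4.91669) → ×s → (-1.41864,6.72357) → (-1.42,6.72)
v4: (4,4.5) → rotate → (-5.49991,2.44970) → ×s → (-7.52112,3.34996) → (-7.52,3.35)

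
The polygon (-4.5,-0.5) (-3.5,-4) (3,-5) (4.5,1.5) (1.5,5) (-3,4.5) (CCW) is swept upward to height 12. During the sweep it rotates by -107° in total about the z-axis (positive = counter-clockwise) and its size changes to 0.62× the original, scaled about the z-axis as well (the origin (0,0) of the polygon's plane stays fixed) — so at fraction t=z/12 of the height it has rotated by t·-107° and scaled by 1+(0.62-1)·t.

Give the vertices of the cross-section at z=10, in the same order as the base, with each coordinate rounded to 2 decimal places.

t = z/height = 10/12 = 0.833333
s = 1 + (scale-1)·z/height = 1 + (0.62-1)·10/12 = 0.683333
θ = twist·z/height = -107°·10/12 = -89.1667° = -1.556252 rad
cos θ = 0.014544, sin θ = -0.999894 (intermediates below are computed at full precision and shown rounded to 5 d.p.)
v1: (-4.5,-0.5) → rotate → (-0.56539,4.49225) → ×s → (-0.38635,3.06971) → (-0.39,3.07)
v2: (-3.5,-4) → rotate → (-4.05048,3.44145) → ×s → (-2.76783,2.35166) → (-2.77,2.35)
v3: (3,-5) → rotate → (-4.95584,-3.07240) → ×s → (-3.38649,-2.09947) → (-3.39,-2.10)
v4: (4.5,1.5) → rotate → (1.56529,-4.47771) → ×s → (1.06961,-3.05977) → (1.07,-3.06)
v5: (1.5,5) → rotate → (5.02129,-1.42712) → ×s → (3.43121,-0.97520) → (3.43,-0.98)
v6: (-3,4.5) → rotate → (4.45589,3.06513) → ×s → (3.04486,2.09451) → (3.04,2.09)

Cross-section at z=10: (-0.39,3.07) (-2.77,2.35) (-3.39,-2.10) (1.07,-3.06) (3.43,-0.98) (3.04,2.09)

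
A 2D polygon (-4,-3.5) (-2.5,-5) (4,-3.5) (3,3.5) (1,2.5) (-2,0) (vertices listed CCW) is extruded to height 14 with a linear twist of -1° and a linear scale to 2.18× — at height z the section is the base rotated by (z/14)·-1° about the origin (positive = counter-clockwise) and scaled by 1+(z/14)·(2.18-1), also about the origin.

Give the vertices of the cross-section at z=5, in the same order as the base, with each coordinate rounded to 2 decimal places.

Cross-section at z=5: (-5.72,-4.94) (-3.60,-7.08) (5.65,-5.01) (4.30,4.95) (1.44,3.54) (-2.84,0.02)

t = z/height = 5/14 = 0.357143
s = 1 + (scale-1)·z/height = 1 + (2.18-1)·5/14 = 1.421429
θ = twist·z/height = -1°·5/14 = -0.3571° = -0.006233 rad
cos θ = 0.999981, sin θ = -0.006233 (intermediates below are computed at full precision and shown rounded to 5 d.p.)
v1: (-4,-3.5) → rotate → (-4.02174,-3.47500) → ×s → (-5.71661,-4.93946) → (-5.72,-4.94)
v2: (-2.5,-5) → rotate → (-2.53112,-4.98432) → ×s → (-3.59780,-7.08485) → (-3.60,-7.08)
v3: (4,-3.5) → rotate → (3.97811,-3.52487) → ×s → (5.65459,-5.01034) → (5.65,-5.01)
v4: (3,3.5) → rotate → (3.02176,3.48123) → ×s → (4.29521,4.94832) → (4.30,4.95)
v5: (1,2.5) → rotate → (1.01556,2.49372) → ×s → (1.44355,3.54464) → (1.44,3.54)
v6: (-2,0) → rotate → (-1.99996,0.01247) → ×s → (-2.84280,0.01772) → (-2.84,0.02)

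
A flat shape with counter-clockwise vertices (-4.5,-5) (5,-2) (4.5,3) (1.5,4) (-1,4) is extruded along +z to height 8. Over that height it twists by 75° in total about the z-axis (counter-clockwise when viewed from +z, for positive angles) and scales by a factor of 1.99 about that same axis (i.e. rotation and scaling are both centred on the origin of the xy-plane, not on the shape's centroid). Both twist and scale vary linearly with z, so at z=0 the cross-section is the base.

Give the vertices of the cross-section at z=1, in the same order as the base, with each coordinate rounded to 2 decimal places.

Cross-section at z=1: (-4.07,-6.37) (5.91,-1.30) (4.44,4.15) (0.93,4.71) (-1.84,4.25)

t = z/height = 1/8 = 0.125
s = 1 + (scale-1)·z/height = 1 + (1.99-1)·1/8 = 1.123750
θ = twist·z/height = 75°·1/8 = 9.3750° = 0.163625 rad
cos θ = 0.986643, sin θ = 0.162895 (intermediates below are computed at full precision and shown rounded to 5 d.p.)
v1: (-4.5,-5) → rotate → (-3.62542,-5.66625) → ×s → (-4.07406,-6.36744) → (-4.07,-6.37)
v2: (5,-2) → rotate → (5.25901,-1.15881) → ×s → (5.90981,-1.30221) → (5.91,-1.30)
v3: (4.5,3) → rotate → (3.95121,3.69296) → ×s → (4.44017,4.14996) → (4.44,4.15)
v4: (1.5,4) → rotate → (0.82838,4.19092) → ×s → (0.93090,4.70954) → (0.93,4.71)
v5: (-1,4) → rotate → (-1.63823,3.78368) → ×s → (-1.84096,4.25191) → (-1.84,4.25)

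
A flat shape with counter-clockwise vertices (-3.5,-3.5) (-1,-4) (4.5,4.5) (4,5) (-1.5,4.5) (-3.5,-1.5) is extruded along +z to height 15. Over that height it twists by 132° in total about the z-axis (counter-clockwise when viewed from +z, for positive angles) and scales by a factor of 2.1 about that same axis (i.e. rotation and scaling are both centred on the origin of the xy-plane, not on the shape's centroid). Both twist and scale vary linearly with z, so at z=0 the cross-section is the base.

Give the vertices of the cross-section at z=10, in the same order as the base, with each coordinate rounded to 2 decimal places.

Cross-section at z=10: (5.85,-6.27) (6.87,-1.97) (-7.52,8.07) (-8.42,7.23) (-7.89,-2.33) (2.39,-6.15)

t = z/height = 10/15 = 0.666667
s = 1 + (scale-1)·z/height = 1 + (2.1-1)·10/15 = 1.733333
θ = twist·z/height = 132°·10/15 = 88.0000° = 1.535890 rad
cos θ = 0.034899, sin θ = 0.999391 (intermediates below are computed at full precision and shown rounded to 5 d.p.)
v1: (-3.5,-3.5) → rotate → (3.37572,-3.62002) → ×s → (5.85125,-6.27469) → (5.85,-6.27)
v2: (-1,-4) → rotate → (3.96266,-1.13899) → ×s → (6.86862,-1.97425) → (6.87,-1.97)
v3: (4.5,4.5) → rotate → (-4.34021,4.65431) → ×s → (-7.52303,8.06746) → (-7.52,8.07)
v4: (4,5) → rotate → (-4.85736,4.17206) → ×s → (-8.41942,7.23157) → (-8.42,7.23)
v5: (-1.5,4.5) → rotate → (-4.54961,-1.34204) → ×s → (-7.88599,-2.32620) → (-7.89,-2.33)
v6: (-3.5,-1.5) → rotate → (1.37694,-3.55022) → ×s → (2.38669,-6.15371) → (2.39,-6.15)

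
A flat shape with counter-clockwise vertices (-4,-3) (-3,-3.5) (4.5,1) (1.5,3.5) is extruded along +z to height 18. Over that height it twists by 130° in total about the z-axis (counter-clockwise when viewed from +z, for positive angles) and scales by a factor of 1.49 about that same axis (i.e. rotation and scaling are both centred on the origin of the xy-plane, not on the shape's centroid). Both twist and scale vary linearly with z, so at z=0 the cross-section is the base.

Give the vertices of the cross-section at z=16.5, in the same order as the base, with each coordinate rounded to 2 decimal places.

Cross-section at z=16.5: (6.62,-2.94) (6.55,-1.32) (-4.44,4.99) (-5.49,-0.57)

t = z/height = 16.5/18 = 0.916667
s = 1 + (scale-1)·z/height = 1 + (1.49-1)·16.5/18 = 1.449167
θ = twist·z/height = 130°·16.5/18 = 119.1667° = 2.079851 rad
cos θ = -0.487352, sin θ = 0.873206 (intermediates below are computed at full precision and shown rounded to 5 d.p.)
v1: (-4,-3) → rotate → (4.56902,-2.03077) → ×s → (6.62128,-2.94292) → (6.62,-2.94)
v2: (-3,-3.5) → rotate → (4.51828,-0.91389) → ×s → (6.54773,-1.32437) → (6.55,-1.32)
v3: (4.5,1) → rotate → (-3.06629,3.44207) → ×s → (-4.44356,4.98814) → (-4.44,4.99)
v4: (1.5,3.5) → rotate → (-3.78725,-0.39592) → ×s → (-5.48835,-0.57376) → (-5.49,-0.57)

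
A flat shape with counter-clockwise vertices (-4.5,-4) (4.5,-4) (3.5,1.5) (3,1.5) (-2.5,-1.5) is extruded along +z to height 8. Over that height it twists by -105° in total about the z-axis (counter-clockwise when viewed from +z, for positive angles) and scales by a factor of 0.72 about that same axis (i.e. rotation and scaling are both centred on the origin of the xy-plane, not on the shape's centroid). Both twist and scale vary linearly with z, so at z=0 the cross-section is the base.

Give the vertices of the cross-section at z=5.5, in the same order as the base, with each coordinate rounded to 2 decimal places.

t = z/height = 5.5/8 = 0.6875
s = 1 + (scale-1)·z/height = 1 + (0.72-1)·5.5/8 = 0.807500
θ = twist·z/height = -105°·5.5/8 = -72.1875° = -1.259910 rad
cos θ = 0.305903, sin θ = -0.952063 (intermediates below are computed at full precision and shown rounded to 5 d.p.)
v1: (-4.5,-4) → rotate → (-5.18481,3.06067) → ×s → (-4.18674,2.47149) → (-4.19,2.47)
v2: (4.5,-4) → rotate → (-2.43169,-5.50789) → ×s → (-1.96359,-4.44762) → (-1.96,-4.45)
v3: (3.5,1.5) → rotate → (2.49875,-2.87336) → ×s → (2.01774,-2.32024) → (2.02,-2.32)
v4: (3,1.5) → rotate → (2.34580,-2.39733) → ×s → (1.89424,-1.93585) → (1.89,-1.94)
v5: (-2.5,-1.5) → rotate → (-2.19285,1.92130) → ×s → (-1.77073,1.55145) → (-1.77,1.55)

Cross-section at z=5.5: (-4.19,2.47) (-1.96,-4.45) (2.02,-2.32) (1.89,-1.94) (-1.77,1.55)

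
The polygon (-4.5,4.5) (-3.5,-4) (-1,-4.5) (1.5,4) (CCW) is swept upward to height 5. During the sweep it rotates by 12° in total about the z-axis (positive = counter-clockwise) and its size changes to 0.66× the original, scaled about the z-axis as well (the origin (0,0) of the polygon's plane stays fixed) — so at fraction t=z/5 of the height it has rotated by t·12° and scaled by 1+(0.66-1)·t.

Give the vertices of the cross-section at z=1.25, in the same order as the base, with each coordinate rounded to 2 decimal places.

Cross-section at z=1.25: (-4.33,3.90) (-3.01,-3.82) (-0.70,-4.16) (1.18,3.73)

t = z/height = 1.25/5 = 0.25
s = 1 + (scale-1)·z/height = 1 + (0.66-1)·1.25/5 = 0.915000
θ = twist·z/height = 12°·1.25/5 = 3.0000° = 0.052360 rad
cos θ = 0.998630, sin θ = 0.052336 (intermediates below are computed at full precision and shown rounded to 5 d.p.)
v1: (-4.5,4.5) → rotate → (-4.72934,4.25832) → ×s → (-4.32735,3.89636) → (-4.33,3.90)
v2: (-3.5,-4) → rotate → (-3.28586,-4.17769) → ×s → (-3.00656,-3.82259) → (-3.01,-3.82)
v3: (-1,-4.5) → rotate → (-0.76312,-4.54617) → ×s → (-0.69825,-4.15974) → (-0.70,-4.16)
v4: (1.5,4) → rotate → (1.28860,4.07302) → ×s → (1.17907,3.72682) → (1.18,3.73)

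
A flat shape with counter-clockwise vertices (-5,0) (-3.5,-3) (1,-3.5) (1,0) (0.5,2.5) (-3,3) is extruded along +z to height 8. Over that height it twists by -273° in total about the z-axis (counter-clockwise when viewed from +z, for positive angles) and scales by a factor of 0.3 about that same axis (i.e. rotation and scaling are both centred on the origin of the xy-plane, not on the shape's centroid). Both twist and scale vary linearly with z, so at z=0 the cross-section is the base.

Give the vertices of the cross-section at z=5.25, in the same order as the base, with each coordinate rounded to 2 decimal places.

t = z/height = 5.25/8 = 0.65625
s = 1 + (scale-1)·z/height = 1 + (0.3-1)·5.25/8 = 0.540625
θ = twist·z/height = -273°·5.25/8 = -179.1563° = -3.126866 rad
cos θ = -0.999892, sin θ = -0.014726 (intermediates below are computed at full precision and shown rounded to 5 d.p.)
v1: (-5,0) → rotate → (4.99946,0.07363) → ×s → (2.70283,0.03981) → (2.70,0.04)
v2: (-3.5,-3) → rotate → (3.45544,3.05121) → ×s → (1.86810,1.64956) → (1.87,1.65)
v3: (1,-3.5) → rotate → (-1.05143,3.48489) → ×s → (-0.56843,1.88402) → (-0.57,1.88)
v4: (1,0) → rotate → (-0.99989,-0.01473) → ×s → (-0.54057,-0.00796) → (-0.54,-0.01)
v5: (0.5,2.5) → rotate → (-0.46313,-2.50709) → ×s → (-0.25038,-1.35540) → (-0.25,-1.36)
v6: (-3,3) → rotate → (3.04385,-2.95550) → ×s → (1.64558,-1.59782) → (1.65,-1.60)

Cross-section at z=5.25: (2.70,0.04) (1.87,1.65) (-0.57,1.88) (-0.54,-0.01) (-0.25,-1.36) (1.65,-1.60)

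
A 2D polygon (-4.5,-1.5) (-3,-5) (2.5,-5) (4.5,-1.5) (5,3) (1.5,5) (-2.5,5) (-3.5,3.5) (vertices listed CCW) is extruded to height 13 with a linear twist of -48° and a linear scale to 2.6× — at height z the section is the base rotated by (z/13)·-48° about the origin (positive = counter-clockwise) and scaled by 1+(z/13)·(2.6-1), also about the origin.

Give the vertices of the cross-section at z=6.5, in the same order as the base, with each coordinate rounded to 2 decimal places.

t = z/height = 6.5/13 = 0.5
s = 1 + (scale-1)·z/height = 1 + (2.6-1)·6.5/13 = 1.800000
θ = twist·z/height = -48°·6.5/13 = -24.0000° = -0.418879 rad
cos θ = 0.913545, sin θ = -0.406737 (intermediates below are computed at full precision and shown rounded to 5 d.p.)
v1: (-4.5,-1.5) → rotate → (-4.72106,0.46000) → ×s → (-8.49791,0.82799) → (-8.50,0.83)
v2: (-3,-5) → rotate → (-4.77432,-3.34752) → ×s → (-8.59378,-6.02553) → (-8.59,-6.03)
v3: (2.5,-5) → rotate → (0.25018,-5.58457) → ×s → (0.45032,-10.05222) → (0.45,-10.05)
v4: (4.5,-1.5) → rotate → (3.50085,-3.20063) → ×s → (6.30153,-5.76114) → (6.30,-5.76)
v5: (5,3) → rotate → (5.78794,0.70695) → ×s → (10.41829,1.27252) → (10.42,1.27)
v6: (1.5,5) → rotate → (3.40400,3.95762) → ×s → (6.12720,7.12372) → (6.13,7.12)
v7: (-2.5,5) → rotate → (-0.25018,5.58457) → ×s → (-0.45032,10.05222) → (-0.45,10.05)
v8: (-3.5,3.5) → rotate → (-1.77383,4.62099) → ×s → (-3.19290,8.31778) → (-3.19,8.32)

Cross-section at z=6.5: (-8.50,0.83) (-8.59,-6.03) (0.45,-10.05) (6.30,-5.76) (10.42,1.27) (6.13,7.12) (-0.45,10.05) (-3.19,8.32)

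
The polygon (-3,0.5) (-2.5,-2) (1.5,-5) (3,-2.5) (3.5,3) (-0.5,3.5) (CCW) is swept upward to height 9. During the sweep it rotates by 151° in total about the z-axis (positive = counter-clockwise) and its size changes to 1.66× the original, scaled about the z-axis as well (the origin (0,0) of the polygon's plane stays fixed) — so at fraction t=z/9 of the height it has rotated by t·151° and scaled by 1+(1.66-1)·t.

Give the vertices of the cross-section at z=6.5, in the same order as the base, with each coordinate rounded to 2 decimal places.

t = z/height = 6.5/9 = 0.722222
s = 1 + (scale-1)·z/height = 1 + (1.66-1)·6.5/9 = 1.476667
θ = twist·z/height = 151°·6.5/9 = 109.0556° = 1.903379 rad
cos θ = -0.326485, sin θ = 0.945202 (intermediates below are computed at full precision and shown rounded to 5 d.p.)
v1: (-3,0.5) → rotate → (0.50685,-2.99885) → ×s → (0.74845,-4.42830) → (0.75,-4.43)
v2: (-2.5,-2) → rotate → (2.70662,-1.71004) → ×s → (3.99677,-2.52515) → (4.00,-2.53)
v3: (1.5,-5) → rotate → (4.23629,3.05023) → ×s → (6.25558,4.50417) → (6.26,4.50)
v4: (3,-2.5) → rotate → (1.38355,3.65182) → ×s → (2.04304,5.39252) → (2.04,5.39)
v5: (3.5,3) → rotate → (-3.97830,2.32875) → ×s → (-5.87463,3.43879) → (-5.87,3.44)
v6: (-0.5,3.5) → rotate → (-3.14497,-1.61530) → ×s → (-4.64407,-2.38526) → (-4.64,-2.39)

Cross-section at z=6.5: (0.75,-4.43) (4.00,-2.53) (6.26,4.50) (2.04,5.39) (-5.87,3.44) (-4.64,-2.39)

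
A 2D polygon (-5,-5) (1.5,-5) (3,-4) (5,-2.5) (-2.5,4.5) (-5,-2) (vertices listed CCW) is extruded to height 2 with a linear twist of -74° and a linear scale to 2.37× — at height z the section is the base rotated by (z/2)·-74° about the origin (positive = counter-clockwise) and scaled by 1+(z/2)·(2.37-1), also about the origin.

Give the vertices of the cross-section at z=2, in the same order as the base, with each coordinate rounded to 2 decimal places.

t = z/height = 2/2 = 1
s = 1 + (scale-1)·z/height = 1 + (2.37-1)·2/2 = 2.370000
θ = twist·z/height = -74°·2/2 = -74.0000° = -1.291544 rad
cos θ = 0.275637, sin θ = -0.961262 (intermediates below are computed at full precision and shown rounded to 5 d.p.)
v1: (-5,-5) → rotate → (-6.18450,3.42812) → ×s → (-14.65725,8.12465) → (-14.66,8.12)
v2: (1.5,-5) → rotate → (-4.39285,-2.82008) → ×s → (-10.41106,-6.68359) → (-10.41,-6.68)
v3: (3,-4) → rotate → (-3.01813,-3.98633) → ×s → (-7.15298,-9.44761) → (-7.15,-9.45)
v4: (5,-2.5) → rotate → (-1.02497,-5.49540) → ×s → (-2.42917,-13.02410) → (-2.43,-13.02)
v5: (-2.5,4.5) → rotate → (3.63658,3.64352) → ×s → (8.61870,8.63515) → (8.62,8.64)
v6: (-5,-2) → rotate → (-3.30071,4.25503) → ×s → (-7.82268,10.08443) → (-7.82,10.08)

Cross-section at z=2: (-14.66,8.12) (-10.41,-6.68) (-7.15,-9.45) (-2.43,-13.02) (8.62,8.64) (-7.82,10.08)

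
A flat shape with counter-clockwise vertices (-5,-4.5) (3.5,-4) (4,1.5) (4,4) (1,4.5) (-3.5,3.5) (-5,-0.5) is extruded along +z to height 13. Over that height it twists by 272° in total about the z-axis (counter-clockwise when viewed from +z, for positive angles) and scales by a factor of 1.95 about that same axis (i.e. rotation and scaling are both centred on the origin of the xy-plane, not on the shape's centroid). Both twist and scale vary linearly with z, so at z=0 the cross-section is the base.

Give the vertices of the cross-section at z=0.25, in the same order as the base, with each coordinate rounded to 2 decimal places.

Cross-section at z=0.25: (-4.65,-5.03) (3.92,-3.73) (3.92,1.89) (3.68,4.43) (0.60,4.66) (-3.87,3.22) (-5.02,-0.97)

t = z/height = 0.25/13 = 0.0192308
s = 1 + (scale-1)·z/height = 1 + (1.95-1)·0.25/13 = 1.018269
θ = twist·z/height = 272°·0.25/13 = 5.2308° = 0.091294 rad
cos θ = 0.995836, sin θ = 0.091167 (intermediates below are computed at full precision and shown rounded to 5 d.p.)
v1: (-5,-4.5) → rotate → (-4.56892,-4.93710) → ×s → (-4.65240,-5.02729) → (-4.65,-5.03)
v2: (3.5,-4) → rotate → (3.85009,-3.66426) → ×s → (3.92043,-3.73120) → (3.92,-3.73)
v3: (4,1.5) → rotate → (3.84659,1.85842) → ×s → (3.91687,1.89237) → (3.92,1.89)
v4: (4,4) → rotate → (3.61867,4.34801) → ×s → (3.68478,4.42745) → (3.68,4.43)
v5: (1,4.5) → rotate → (0.58558,4.57243) → ×s → (0.59628,4.65596) → (0.60,4.66)
v6: (-3.5,3.5) → rotate → (-3.80451,3.16634) → ×s → (-3.87402,3.22419) → (-3.87,3.22)
v7: (-5,-0.5) → rotate → (-4.93359,-0.95375) → ×s → (-5.02373,-0.97118) → (-5.02,-0.97)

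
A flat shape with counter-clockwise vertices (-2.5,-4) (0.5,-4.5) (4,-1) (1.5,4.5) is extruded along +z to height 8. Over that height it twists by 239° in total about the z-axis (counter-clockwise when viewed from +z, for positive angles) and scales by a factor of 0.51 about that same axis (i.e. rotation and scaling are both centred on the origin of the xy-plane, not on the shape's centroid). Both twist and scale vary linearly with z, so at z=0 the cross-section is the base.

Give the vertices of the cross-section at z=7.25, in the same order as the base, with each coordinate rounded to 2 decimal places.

t = z/height = 7.25/8 = 0.90625
s = 1 + (scale-1)·z/height = 1 + (0.51-1)·7.25/8 = 0.555938
θ = twist·z/height = 239°·7.25/8 = 216.5938° = 3.780274 rad
cos θ = -0.802883, sin θ = -0.596137 (intermediates below are computed at full precision and shown rounded to 5 d.p.)
v1: (-2.5,-4) → rotate → (-0.37734,4.70187) → ×s → (-0.20978,2.61395) → (-0.21,2.61)
v2: (0.5,-4.5) → rotate → (-3.08406,3.31490) → ×s → (-1.71454,1.84288) → (-1.71,1.84)
v3: (4,-1) → rotate → (-3.80767,-1.58167) → ×s → (-2.11683,-0.87931) → (-2.12,-0.88)
v4: (1.5,4.5) → rotate → (1.47829,-4.50718) → ×s → (0.82184,-2.50571) → (0.82,-2.51)

Cross-section at z=7.25: (-0.21,2.61) (-1.71,1.84) (-2.12,-0.88) (0.82,-2.51)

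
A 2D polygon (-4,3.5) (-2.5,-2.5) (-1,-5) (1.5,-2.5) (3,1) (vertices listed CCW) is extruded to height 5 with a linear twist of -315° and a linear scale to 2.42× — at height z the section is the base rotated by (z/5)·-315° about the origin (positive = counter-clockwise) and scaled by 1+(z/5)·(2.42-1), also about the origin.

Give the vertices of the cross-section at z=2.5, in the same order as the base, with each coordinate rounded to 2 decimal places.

t = z/height = 2.5/5 = 0.5
s = 1 + (scale-1)·z/height = 1 + (2.42-1)·2.5/5 = 1.710000
θ = twist·z/height = -315°·2.5/5 = -157.5000° = -2.748894 rad
cos θ = -0.923880, sin θ = -0.382683 (intermediates below are computed at full precision and shown rounded to 5 d.p.)
v1: (-4,3.5) → rotate → (5.03491,-1.70284) → ×s → (8.60970,-2.91186) → (8.61,-2.91)
v2: (-2.5,-2.5) → rotate → (1.35299,3.26641) → ×s → (2.31361,5.58556) → (2.31,5.59)
v3: (-1,-5) → rotate → (-0.98954,5.00208) → ×s → (-1.69211,8.55356) → (-1.69,8.55)
v4: (1.5,-2.5) → rotate → (-2.34253,1.73567) → ×s → (-4.00572,2.96800) → (-4.01,2.97)
v5: (3,1) → rotate → (-2.38896,-2.07193) → ×s → (-4.08511,-3.54300) → (-4.09,-3.54)

Cross-section at z=2.5: (8.61,-2.91) (2.31,5.59) (-1.69,8.55) (-4.01,2.97) (-4.09,-3.54)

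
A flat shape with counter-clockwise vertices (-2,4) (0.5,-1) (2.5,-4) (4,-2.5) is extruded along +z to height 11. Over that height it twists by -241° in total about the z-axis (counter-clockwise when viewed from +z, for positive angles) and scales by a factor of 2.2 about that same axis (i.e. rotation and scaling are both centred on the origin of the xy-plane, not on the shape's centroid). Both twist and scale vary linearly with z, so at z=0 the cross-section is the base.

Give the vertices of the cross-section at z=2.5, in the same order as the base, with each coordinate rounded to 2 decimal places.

t = z/height = 2.5/11 = 0.227273
s = 1 + (scale-1)·z/height = 1 + (2.2-1)·2.5/11 = 1.272727
θ = twist·z/height = -241°·2.5/11 = -54.7727° = -0.955964 rad
cos θ = 0.576821, sin θ = -0.816870 (intermediates below are computed at full precision and shown rounded to 5 d.p.)
v1: (-2,4) → rotate → (2.11384,3.94103) → ×s → (2.69034,5.01585) → (2.69,5.02)
v2: (0.5,-1) → rotate → (-0.52846,-0.98526) → ×s → (-0.67259,-1.25396) → (-0.67,-1.25)
v3: (2.5,-4) → rotate → (-1.82543,-4.34946) → ×s → (-2.32327,-5.53568) → (-2.32,-5.54)
v4: (4,-2.5) → rotate → (0.26511,-4.70953) → ×s → (0.33741,-5.99395) → (0.34,-5.99)

Cross-section at z=2.5: (2.69,5.02) (-0.67,-1.25) (-2.32,-5.54) (0.34,-5.99)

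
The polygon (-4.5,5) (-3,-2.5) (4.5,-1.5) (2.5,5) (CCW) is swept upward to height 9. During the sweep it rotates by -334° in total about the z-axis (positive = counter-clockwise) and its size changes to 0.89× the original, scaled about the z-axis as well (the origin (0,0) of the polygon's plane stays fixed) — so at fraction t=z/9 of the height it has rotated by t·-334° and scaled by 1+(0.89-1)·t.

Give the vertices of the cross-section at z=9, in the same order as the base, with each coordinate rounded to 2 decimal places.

Cross-section at z=9: (-5.55,2.24) (-1.42,-3.17) (4.18,0.56) (0.05,4.98)

t = z/height = 9/9 = 1
s = 1 + (scale-1)·z/height = 1 + (0.89-1)·9/9 = 0.890000
θ = twist·z/height = -334°·9/9 = -334.0000° = -5.829400 rad
cos θ = 0.898794, sin θ = 0.438371 (intermediates below are computed at full precision and shown rounded to 5 d.p.)
v1: (-4.5,5) → rotate → (-6.23643,2.52130) → ×s → (-5.55042,2.24396) → (-5.55,2.24)
v2: (-3,-2.5) → rotate → (-1.60045,-3.56210) → ×s → (-1.42440,-3.17027) → (-1.42,-3.17)
v3: (4.5,-1.5) → rotate → (4.70213,0.62448) → ×s → (4.18490,0.55579) → (4.18,0.56)
v4: (2.5,5) → rotate → (0.05513,5.58990) → ×s → (0.04907,4.97501) → (0.05,4.98)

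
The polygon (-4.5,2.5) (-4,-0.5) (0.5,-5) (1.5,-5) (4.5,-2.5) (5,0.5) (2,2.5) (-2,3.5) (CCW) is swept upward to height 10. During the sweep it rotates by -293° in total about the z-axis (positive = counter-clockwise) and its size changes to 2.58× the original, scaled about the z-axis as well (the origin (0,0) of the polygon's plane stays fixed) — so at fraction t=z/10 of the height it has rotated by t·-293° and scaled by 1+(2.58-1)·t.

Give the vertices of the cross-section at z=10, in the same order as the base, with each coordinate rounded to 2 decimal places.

Cross-section at z=10: (-10.47,-8.17) (-2.84,-10.00) (12.38,-3.85) (13.39,-1.48) (10.47,8.17) (3.85,12.38) (-3.92,7.27) (-10.33,-1.22)

t = z/height = 10/10 = 1
s = 1 + (scale-1)·z/height = 1 + (2.58-1)·10/10 = 2.580000
θ = twist·z/height = -293°·10/10 = -293.0000° = -5.113815 rad
cos θ = 0.390731, sin θ = 0.920505 (intermediates below are computed at full precision and shown rounded to 5 d.p.)
v1: (-4.5,2.5) → rotate → (-4.05955,-3.16544) → ×s → (-10.47364,-8.16685) → (-10.47,-8.17)
v2: (-4,-0.5) → rotate → (-1.10267,-3.87738) → ×s → (-2.84489,-10.00365) → (-2.84,-10.00)
v3: (0.5,-5) → rotate → (4.79789,-1.49340) → ×s → (12.37856,-3.85298) → (12.38,-3.85)
v4: (1.5,-5) → rotate → (5.18862,-0.57290) → ×s → (13.38664,-1.47808) → (13.39,-1.48)
v5: (4.5,-2.5) → rotate → (4.05955,3.16544) → ×s → (10.47364,8.16685) → (10.47,8.17)
v6: (5,0.5) → rotate → (1.49340,4.79789) → ×s → (3.85298,12.37856) → (3.85,12.38)
v7: (2,2.5) → rotate → (-1.51980,2.81784) → ×s → (-3.92108,7.27002) → (-3.92,7.27)
v8: (-2,3.5) → rotate → (-4.00323,-0.47345) → ×s → (-10.32833,-1.22150) → (-10.33,-1.22)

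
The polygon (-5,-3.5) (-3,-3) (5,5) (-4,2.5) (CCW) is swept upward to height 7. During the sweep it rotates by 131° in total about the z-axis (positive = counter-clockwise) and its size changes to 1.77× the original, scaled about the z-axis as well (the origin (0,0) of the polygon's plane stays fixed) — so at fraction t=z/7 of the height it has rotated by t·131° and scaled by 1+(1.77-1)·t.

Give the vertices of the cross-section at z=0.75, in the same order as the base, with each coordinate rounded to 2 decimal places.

t = z/height = 0.75/7 = 0.107143
s = 1 + (scale-1)·z/height = 1 + (1.77-1)·0.75/7 = 1.082500
θ = twist·z/height = 131°·0.75/7 = 14.0357° = 0.244969 rad
cos θ = 0.970145, sin θ = 0.242527 (intermediates below are computed at full precision and shown rounded to 5 d.p.)
v1: (-5,-3.5) → rotate → (-4.00188,-4.60814) → ×s → (-4.33204,-4.98831) → (-4.33,-4.99)
v2: (-3,-3) → rotate → (-2.18285,-3.63801) → ×s → (-2.36294,-3.93815) → (-2.36,-3.94)
v3: (5,5) → rotate → (3.63809,6.06336) → ×s → (3.93823,6.56358) → (3.94,6.56)
v4: (-4,2.5) → rotate → (-4.48690,1.45526) → ×s → (-4.85706,1.57531) → (-4.86,1.58)

Cross-section at z=0.75: (-4.33,-4.99) (-2.36,-3.94) (3.94,6.56) (-4.86,1.58)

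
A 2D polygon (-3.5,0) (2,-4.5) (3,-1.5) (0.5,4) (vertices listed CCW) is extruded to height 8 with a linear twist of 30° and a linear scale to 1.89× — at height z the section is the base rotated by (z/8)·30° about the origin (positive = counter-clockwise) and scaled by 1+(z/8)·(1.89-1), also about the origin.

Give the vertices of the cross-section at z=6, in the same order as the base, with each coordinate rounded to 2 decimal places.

t = z/height = 6/8 = 0.75
s = 1 + (scale-1)·z/height = 1 + (1.89-1)·6/8 = 1.667500
θ = twist·z/height = 30°·6/8 = 22.5000° = 0.392699 rad
cos θ = 0.923880, sin θ = 0.382683 (intermediates below are computed at full precision and shown rounded to 5 d.p.)
v1: (-3.5,0) → rotate → (-3.23358,-1.33939) → ×s → (-5.39199,-2.23344) → (-5.39,-2.23)
v2: (2,-4.5) → rotate → (3.56983,-3.39209) → ×s → (5.95270,-5.65631) → (5.95,-5.66)
v3: (3,-1.5) → rotate → (3.34566,-0.23777) → ×s → (5.57889,-0.39648) → (5.58,-0.40)
v4: (0.5,4) → rotate → (-1.06879,3.88686) → ×s → (-1.78221,6.48134) → (-1.78,6.48)

Cross-section at z=6: (-5.39,-2.23) (5.95,-5.66) (5.58,-0.40) (-1.78,6.48)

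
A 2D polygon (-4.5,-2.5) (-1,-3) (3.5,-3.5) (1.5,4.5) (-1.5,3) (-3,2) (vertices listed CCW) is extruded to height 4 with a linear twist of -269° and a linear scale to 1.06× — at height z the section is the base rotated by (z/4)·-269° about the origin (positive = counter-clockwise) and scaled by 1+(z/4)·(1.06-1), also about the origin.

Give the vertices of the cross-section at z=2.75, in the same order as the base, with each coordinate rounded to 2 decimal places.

Cross-section at z=2.75: (4.89,2.19) (1.31,3.02) (-3.32,3.94) (-1.96,-4.53) (1.29,-3.25) (2.93,-2.34)

t = z/height = 2.75/4 = 0.6875
s = 1 + (scale-1)·z/height = 1 + (1.06-1)·2.75/4 = 1.041250
θ = twist·z/height = -269°·2.75/4 = -184.9375° = -3.227768 rad
cos θ = -0.996289, sin θ = 0.086069 (intermediates below are computed at full precision and shown rounded to 5 d.p.)
v1: (-4.5,-2.5) → rotate → (4.69847,2.10341) → ×s → (4.89229,2.19018) → (4.89,2.19)
v2: (-1,-3) → rotate → (1.25450,2.90280) → ×s → (1.30624,3.02254) → (1.31,3.02)
v3: (3.5,-3.5) → rotate → (-3.18577,3.78825) → ×s → (-3.31718,3.94452) → (-3.32,3.94)
v4: (1.5,4.5) → rotate → (-1.88174,-4.35420) → ×s → (-1.95937,-4.53381) → (-1.96,-4.53)
v5: (-1.5,3) → rotate → (1.23623,-3.11797) → ×s → (1.28722,-3.24659) → (1.29,-3.25)
v6: (-3,2) → rotate → (2.81673,-2.25079) → ×s → (2.93292,-2.34363) → (2.93,-2.34)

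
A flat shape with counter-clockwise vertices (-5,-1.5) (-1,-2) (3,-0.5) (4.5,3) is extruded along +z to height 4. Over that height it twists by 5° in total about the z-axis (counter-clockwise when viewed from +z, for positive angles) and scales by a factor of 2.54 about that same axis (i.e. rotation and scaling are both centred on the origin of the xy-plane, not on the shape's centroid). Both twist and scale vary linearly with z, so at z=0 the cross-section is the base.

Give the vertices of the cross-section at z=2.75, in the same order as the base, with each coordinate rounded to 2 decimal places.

t = z/height = 2.75/4 = 0.6875
s = 1 + (scale-1)·z/height = 1 + (2.54-1)·2.75/4 = 2.058750
θ = twist·z/height = 5°·2.75/4 = 3.4375° = 0.059996 rad
cos θ = 0.998201, sin θ = 0.059960 (intermediates below are computed at full precision and shown rounded to 5 d.p.)
v1: (-5,-1.5) → rotate → (-4.90106,-1.79710) → ×s → (-10.09007,-3.69978) → (-10.09,-3.70)
v2: (-1,-2) → rotate → (-0.87828,-2.05636) → ×s → (-1.80816,-4.23353) → (-1.81,-4.23)
v3: (3,-0.5) → rotate → (3.02458,-0.31922) → ×s → (6.22686,-0.65720) → (6.23,-0.66)
v4: (4.5,3) → rotate → (4.31202,3.26442) → ×s → (8.87738,6.72063) → (8.88,6.72)

Cross-section at z=2.75: (-10.09,-3.70) (-1.81,-4.23) (6.23,-0.66) (8.88,6.72)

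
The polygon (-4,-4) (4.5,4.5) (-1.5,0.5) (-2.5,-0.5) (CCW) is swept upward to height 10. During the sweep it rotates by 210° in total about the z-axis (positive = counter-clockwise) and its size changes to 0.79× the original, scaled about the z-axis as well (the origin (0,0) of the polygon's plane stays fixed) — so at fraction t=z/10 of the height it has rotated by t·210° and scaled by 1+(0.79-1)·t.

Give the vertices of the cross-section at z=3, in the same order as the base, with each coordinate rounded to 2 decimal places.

Cross-section at z=3: (1.64,-5.04) (-1.84,5.67) (-1.06,-1.04) (-0.65,-2.30)

t = z/height = 3/10 = 0.3
s = 1 + (scale-1)·z/height = 1 + (0.79-1)·3/10 = 0.937000
θ = twist·z/height = 210°·3/10 = 63.0000° = 1.099557 rad
cos θ = 0.453990, sin θ = 0.891007 (intermediates below are computed at full precision and shown rounded to 5 d.p.)
v1: (-4,-4) → rotate → (1.74806,-5.37999) → ×s → (1.63794,-5.04105) → (1.64,-5.04)
v2: (4.5,4.5) → rotate → (-1.96657,6.05249) → ×s → (-1.84268,5.67118) → (-1.84,5.67)
v3: (-1.5,0.5) → rotate → (-1.12649,-1.10951) → ×s → (-1.05552,-1.03962) → (-1.06,-1.04)
v4: (-2.5,-0.5) → rotate → (-0.68947,-2.45451) → ×s → (-0.64604,-2.29988) → (-0.65,-2.30)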